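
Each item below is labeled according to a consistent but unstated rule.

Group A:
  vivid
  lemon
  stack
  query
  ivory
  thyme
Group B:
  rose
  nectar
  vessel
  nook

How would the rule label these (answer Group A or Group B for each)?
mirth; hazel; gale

Group A, Group A, Group B

The rule appears to be: odd length.
mirth → length 5 → Group A. hazel → length 5 → Group A. gale → length 4 → Group B.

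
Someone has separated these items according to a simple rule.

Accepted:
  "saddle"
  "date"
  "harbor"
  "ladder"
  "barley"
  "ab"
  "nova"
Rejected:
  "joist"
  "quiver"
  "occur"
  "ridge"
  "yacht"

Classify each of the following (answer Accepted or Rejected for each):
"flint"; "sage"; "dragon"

Rejected, Accepted, Accepted

The distinguishing property — even length AND contains 'a' — holds for all the 'Accepted' cases and none of the 'Rejected' cases.
"flint": length 5, no 'a', fails this test → Rejected. "sage": length 4, has 'a', satisfies this → Accepted. "dragon": length 6, has 'a', satisfies this → Accepted.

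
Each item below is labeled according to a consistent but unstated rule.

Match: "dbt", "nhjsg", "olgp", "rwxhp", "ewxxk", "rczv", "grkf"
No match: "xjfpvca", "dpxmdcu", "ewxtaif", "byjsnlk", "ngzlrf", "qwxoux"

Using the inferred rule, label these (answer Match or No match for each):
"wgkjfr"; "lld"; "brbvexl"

No match, Match, No match

The simplest hypothesis consistent with all the labels is: length ≤ 5.
"wgkjfr": length 6, does not pass → No match.
"lld": length 3, qualifies → Match.
"brbvexl": length 7, does not pass → No match.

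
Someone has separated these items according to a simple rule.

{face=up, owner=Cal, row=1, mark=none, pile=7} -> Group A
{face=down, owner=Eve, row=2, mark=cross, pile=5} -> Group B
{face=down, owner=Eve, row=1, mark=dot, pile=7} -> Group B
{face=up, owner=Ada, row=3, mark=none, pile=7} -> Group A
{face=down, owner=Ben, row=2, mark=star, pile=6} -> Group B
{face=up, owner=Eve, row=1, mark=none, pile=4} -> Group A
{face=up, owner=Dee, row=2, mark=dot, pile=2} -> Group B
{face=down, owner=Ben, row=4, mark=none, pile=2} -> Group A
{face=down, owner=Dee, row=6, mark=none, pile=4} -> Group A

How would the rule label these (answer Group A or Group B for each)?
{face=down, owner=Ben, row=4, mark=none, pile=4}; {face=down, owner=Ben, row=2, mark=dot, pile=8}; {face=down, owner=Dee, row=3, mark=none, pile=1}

Group A, Group B, Group A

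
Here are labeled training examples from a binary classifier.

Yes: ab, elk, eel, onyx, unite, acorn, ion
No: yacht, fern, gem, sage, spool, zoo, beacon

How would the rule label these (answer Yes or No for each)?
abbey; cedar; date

The distinguishing property — starts with a vowel — holds for all the 'Yes' cases and none of the 'No' cases.

Yes, No, No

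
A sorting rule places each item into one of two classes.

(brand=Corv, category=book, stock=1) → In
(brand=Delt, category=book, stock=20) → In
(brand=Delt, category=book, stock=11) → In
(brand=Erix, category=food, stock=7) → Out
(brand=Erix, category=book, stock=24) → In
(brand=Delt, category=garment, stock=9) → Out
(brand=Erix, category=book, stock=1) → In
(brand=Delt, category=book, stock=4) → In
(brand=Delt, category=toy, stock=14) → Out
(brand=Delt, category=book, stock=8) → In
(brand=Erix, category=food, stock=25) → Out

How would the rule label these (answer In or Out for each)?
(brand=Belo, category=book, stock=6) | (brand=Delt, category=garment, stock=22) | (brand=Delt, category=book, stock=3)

In, Out, In

The distinguishing property — category is book — holds for all the 'In' cases and none of the 'Out' cases.
(brand=Belo, category=book, stock=6) — category is book, hence In. (brand=Delt, category=garment, stock=22) — category is garment, hence Out. (brand=Delt, category=book, stock=3) — category is book, hence In.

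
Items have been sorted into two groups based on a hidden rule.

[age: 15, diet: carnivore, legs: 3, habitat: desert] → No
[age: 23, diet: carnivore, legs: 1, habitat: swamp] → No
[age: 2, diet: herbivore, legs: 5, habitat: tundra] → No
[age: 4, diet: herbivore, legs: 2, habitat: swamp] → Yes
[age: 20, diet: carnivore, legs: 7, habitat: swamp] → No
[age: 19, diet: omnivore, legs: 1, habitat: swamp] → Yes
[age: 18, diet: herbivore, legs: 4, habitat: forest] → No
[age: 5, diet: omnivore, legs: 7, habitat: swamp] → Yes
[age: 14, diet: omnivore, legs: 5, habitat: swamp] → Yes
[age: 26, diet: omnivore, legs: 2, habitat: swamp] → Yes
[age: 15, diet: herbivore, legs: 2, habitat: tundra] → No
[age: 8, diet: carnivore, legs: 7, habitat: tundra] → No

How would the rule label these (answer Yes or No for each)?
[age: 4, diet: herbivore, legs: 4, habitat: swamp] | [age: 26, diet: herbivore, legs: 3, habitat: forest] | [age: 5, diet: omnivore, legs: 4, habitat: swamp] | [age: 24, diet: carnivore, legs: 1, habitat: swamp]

Yes, No, Yes, No

'Yes' ⟺ diet is omnivore OR age = 4.
[age: 4, diet: herbivore, legs: 4, habitat: swamp]: diet is herbivore, age = 4, meets the rule → Yes.
[age: 26, diet: herbivore, legs: 3, habitat: forest]: diet is herbivore, age = 26, fails this test → No.
[age: 5, diet: omnivore, legs: 4, habitat: swamp]: diet is omnivore, age = 5, meets the rule → Yes.
[age: 24, diet: carnivore, legs: 1, habitat: swamp]: diet is carnivore, age = 24, fails this test → No.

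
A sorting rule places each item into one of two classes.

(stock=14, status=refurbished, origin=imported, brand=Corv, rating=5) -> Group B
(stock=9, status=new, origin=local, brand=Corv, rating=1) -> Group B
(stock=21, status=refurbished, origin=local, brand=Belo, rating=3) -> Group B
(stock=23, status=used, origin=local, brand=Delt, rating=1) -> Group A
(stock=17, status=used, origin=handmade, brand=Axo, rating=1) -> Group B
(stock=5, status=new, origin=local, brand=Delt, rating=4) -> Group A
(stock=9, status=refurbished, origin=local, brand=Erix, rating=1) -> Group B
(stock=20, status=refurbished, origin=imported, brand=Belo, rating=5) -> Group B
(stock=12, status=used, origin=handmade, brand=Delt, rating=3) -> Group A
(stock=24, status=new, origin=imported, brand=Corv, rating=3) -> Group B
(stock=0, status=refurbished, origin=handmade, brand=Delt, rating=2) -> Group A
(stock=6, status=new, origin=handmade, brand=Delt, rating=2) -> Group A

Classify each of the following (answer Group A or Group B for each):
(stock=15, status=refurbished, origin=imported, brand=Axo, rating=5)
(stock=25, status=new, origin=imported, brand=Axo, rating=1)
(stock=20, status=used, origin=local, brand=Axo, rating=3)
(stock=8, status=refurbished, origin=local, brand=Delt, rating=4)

Group B, Group B, Group B, Group A

The distinguishing property — brand is Delt — holds for all the 'Group A' cases and none of the 'Group B' cases.
(stock=15, status=refurbished, origin=imported, brand=Axo, rating=5) → brand is Axo → Group B. (stock=25, status=new, origin=imported, brand=Axo, rating=1) → brand is Axo → Group B. (stock=20, status=used, origin=local, brand=Axo, rating=3) → brand is Axo → Group B. (stock=8, status=refurbished, origin=local, brand=Delt, rating=4) → brand is Delt → Group A.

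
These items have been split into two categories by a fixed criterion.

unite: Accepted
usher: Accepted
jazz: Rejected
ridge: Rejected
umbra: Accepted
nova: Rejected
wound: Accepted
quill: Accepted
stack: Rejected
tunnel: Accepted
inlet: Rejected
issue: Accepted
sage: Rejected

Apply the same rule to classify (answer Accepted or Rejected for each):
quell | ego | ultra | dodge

The classifier is using: contains 'u'.
Accepted: quell, since has 'u'.
Rejected: ego, since no 'u'.
Accepted: ultra, since has 'u'.
Rejected: dodge, since no 'u'.

Accepted, Rejected, Accepted, Rejected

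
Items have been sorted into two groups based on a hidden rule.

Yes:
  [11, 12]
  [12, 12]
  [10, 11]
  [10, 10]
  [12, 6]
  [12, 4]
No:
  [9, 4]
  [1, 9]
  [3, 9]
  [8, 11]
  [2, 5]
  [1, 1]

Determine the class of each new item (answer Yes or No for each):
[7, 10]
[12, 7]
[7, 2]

No, Yes, No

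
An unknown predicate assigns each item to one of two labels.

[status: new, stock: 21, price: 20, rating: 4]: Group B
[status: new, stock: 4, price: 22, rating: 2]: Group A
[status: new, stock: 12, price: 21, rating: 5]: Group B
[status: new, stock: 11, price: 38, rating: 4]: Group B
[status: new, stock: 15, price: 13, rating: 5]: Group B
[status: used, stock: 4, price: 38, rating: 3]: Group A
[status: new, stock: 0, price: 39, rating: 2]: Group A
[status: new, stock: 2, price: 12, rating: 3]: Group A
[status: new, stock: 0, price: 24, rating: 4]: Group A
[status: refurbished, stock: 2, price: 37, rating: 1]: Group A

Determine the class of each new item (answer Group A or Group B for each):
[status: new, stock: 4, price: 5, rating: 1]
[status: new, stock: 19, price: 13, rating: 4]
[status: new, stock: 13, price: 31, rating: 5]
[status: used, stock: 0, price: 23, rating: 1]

Group A, Group B, Group B, Group A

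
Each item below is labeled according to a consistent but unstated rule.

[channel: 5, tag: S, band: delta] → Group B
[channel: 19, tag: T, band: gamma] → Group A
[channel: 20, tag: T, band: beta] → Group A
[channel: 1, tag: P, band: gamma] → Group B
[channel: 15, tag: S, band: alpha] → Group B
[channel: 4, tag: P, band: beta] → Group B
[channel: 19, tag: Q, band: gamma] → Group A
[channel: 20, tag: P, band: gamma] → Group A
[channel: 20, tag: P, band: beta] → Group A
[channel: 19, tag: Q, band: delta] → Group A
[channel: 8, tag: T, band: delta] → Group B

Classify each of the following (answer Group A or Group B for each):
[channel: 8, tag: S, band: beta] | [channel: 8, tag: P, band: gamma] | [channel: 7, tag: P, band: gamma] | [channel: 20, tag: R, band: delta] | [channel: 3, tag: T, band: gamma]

Group B, Group B, Group B, Group A, Group B

Every 'Group A' example satisfies: channel ≥ 19. None of the 'Group B' examples do.
[channel: 8, tag: S, band: beta]: Group B (channel = 8). [channel: 8, tag: P, band: gamma]: Group B (channel = 8). [channel: 7, tag: P, band: gamma]: Group B (channel = 7). [channel: 20, tag: R, band: delta]: Group A (channel = 20). [channel: 3, tag: T, band: gamma]: Group B (channel = 3).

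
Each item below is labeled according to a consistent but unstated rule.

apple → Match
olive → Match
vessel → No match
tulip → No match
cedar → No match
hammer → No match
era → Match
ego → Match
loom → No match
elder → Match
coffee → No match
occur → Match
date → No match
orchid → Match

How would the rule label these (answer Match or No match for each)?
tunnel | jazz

The distinguishing property — starts with a vowel — holds for all the 'Match' cases and none of the 'No match' cases.
tunnel: starts with 't' — fails this test, so No match. jazz: starts with 'j' — fails this test, so No match.

No match, No match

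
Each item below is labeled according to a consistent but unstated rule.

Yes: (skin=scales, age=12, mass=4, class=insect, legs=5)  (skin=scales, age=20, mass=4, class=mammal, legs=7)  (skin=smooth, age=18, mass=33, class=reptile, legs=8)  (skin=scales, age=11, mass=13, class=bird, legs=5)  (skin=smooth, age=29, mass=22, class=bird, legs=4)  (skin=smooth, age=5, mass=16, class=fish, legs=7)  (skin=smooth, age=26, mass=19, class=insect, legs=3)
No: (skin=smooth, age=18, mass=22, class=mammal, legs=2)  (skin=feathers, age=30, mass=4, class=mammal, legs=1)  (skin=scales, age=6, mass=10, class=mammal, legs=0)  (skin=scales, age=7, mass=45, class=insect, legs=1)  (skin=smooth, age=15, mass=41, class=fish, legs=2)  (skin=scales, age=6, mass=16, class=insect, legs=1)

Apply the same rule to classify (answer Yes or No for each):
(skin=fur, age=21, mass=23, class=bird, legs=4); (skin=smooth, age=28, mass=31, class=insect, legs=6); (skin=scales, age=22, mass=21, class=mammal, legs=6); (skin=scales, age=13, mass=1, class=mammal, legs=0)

Yes, Yes, Yes, No

The rule appears to be: legs ≥ 3.
(skin=fur, age=21, mass=23, class=bird, legs=4): Yes (legs = 4). (skin=smooth, age=28, mass=31, class=insect, legs=6): Yes (legs = 6). (skin=scales, age=22, mass=21, class=mammal, legs=6): Yes (legs = 6). (skin=scales, age=13, mass=1, class=mammal, legs=0): No (legs = 0).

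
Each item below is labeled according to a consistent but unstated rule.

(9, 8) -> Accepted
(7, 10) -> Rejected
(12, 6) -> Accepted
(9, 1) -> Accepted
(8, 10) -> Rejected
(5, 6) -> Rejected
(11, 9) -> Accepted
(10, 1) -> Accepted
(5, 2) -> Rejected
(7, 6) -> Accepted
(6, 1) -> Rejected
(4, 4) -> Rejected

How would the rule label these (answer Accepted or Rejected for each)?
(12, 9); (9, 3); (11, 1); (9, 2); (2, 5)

Every 'Accepted' example satisfies: first > second AND sum ≥ 8. None of the 'Rejected' examples do.

Accepted, Accepted, Accepted, Accepted, Rejected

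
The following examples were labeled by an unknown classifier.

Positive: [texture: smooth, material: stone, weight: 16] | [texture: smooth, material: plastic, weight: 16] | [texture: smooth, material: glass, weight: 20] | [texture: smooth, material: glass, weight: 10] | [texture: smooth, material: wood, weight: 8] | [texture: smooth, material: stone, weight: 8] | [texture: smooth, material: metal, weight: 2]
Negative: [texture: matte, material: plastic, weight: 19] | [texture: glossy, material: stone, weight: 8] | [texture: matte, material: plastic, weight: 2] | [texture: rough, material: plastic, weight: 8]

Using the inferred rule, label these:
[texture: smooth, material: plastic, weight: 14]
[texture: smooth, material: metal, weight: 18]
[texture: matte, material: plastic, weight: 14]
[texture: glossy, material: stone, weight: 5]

The distinguishing property — texture is smooth — holds for all the 'Positive' cases and none of the 'Negative' cases.
Positive: [texture: smooth, material: plastic, weight: 14], since texture is smooth. Positive: [texture: smooth, material: metal, weight: 18], since texture is smooth. Negative: [texture: matte, material: plastic, weight: 14], since texture is matte. Negative: [texture: glossy, material: stone, weight: 5], since texture is glossy.

Positive, Positive, Negative, Negative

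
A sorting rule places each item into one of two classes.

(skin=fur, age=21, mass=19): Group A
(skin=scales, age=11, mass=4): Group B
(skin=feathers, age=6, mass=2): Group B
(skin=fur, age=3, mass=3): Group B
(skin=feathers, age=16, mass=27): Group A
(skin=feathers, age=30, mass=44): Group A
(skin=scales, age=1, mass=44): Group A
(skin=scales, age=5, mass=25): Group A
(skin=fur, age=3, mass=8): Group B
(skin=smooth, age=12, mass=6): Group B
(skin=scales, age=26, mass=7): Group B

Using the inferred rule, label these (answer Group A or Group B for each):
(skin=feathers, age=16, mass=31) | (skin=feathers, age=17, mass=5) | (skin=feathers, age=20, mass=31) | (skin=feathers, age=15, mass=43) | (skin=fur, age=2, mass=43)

Group A, Group B, Group A, Group A, Group A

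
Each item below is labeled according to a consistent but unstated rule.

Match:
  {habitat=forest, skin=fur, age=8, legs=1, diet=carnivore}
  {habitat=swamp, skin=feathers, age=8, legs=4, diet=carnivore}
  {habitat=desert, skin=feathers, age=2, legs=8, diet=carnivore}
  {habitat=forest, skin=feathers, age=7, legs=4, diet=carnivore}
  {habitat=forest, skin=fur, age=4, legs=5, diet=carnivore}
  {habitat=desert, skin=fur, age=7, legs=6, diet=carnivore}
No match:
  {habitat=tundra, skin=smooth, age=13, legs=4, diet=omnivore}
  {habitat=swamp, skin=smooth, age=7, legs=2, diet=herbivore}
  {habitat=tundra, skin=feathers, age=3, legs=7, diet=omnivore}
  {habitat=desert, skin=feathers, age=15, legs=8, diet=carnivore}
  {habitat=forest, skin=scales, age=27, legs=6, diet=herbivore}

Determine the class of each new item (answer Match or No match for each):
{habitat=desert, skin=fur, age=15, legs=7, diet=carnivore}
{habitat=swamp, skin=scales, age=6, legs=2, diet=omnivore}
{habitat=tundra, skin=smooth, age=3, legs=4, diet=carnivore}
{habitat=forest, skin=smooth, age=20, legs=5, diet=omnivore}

Rule: diet is carnivore AND age ≤ 8. This holds for each 'Match' example and fails for each 'No match' one.

No match, No match, Match, No match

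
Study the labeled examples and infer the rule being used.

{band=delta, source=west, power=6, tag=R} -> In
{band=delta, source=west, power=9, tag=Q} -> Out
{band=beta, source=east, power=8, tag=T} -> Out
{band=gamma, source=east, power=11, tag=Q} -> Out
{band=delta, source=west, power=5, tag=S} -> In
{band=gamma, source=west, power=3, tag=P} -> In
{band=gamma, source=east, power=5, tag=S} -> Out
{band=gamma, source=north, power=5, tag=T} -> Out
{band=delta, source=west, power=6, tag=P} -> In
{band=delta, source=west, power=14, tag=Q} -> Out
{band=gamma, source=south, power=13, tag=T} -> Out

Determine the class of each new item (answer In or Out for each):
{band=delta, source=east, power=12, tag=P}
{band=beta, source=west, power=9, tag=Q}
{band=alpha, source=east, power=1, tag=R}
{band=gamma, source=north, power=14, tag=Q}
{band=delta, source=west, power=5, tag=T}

Out, Out, Out, Out, In

Rule: source is west AND power ≤ 6. This holds for each 'In' example and fails for each 'Out' one.
{band=delta, source=east, power=12, tag=P} — source is east, power = 12, hence Out. {band=beta, source=west, power=9, tag=Q} — source is west, power = 9, hence Out. {band=alpha, source=east, power=1, tag=R} — source is east, power = 1, hence Out. {band=gamma, source=north, power=14, tag=Q} — source is north, power = 14, hence Out. {band=delta, source=west, power=5, tag=T} — source is west, power = 5, hence In.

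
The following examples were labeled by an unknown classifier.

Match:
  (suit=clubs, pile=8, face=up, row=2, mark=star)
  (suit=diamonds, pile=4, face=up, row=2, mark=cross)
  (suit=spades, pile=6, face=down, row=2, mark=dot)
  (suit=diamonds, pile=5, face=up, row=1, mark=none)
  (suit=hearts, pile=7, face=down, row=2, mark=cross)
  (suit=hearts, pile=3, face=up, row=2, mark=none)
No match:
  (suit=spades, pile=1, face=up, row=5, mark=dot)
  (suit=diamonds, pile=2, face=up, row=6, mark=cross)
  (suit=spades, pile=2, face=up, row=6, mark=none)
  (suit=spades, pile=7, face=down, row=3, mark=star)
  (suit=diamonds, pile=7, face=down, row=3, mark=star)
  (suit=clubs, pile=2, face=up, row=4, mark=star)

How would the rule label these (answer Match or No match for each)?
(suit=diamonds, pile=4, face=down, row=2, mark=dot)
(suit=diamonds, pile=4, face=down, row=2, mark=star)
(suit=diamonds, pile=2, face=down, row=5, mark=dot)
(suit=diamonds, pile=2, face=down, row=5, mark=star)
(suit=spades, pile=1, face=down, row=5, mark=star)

Match, Match, No match, No match, No match

A rule that fits every label: row ≤ 2 — true of each 'Match' example, false of each 'No match' one.
(suit=diamonds, pile=4, face=down, row=2, mark=dot): Match (row = 2). (suit=diamonds, pile=4, face=down, row=2, mark=star): Match (row = 2). (suit=diamonds, pile=2, face=down, row=5, mark=dot): No match (row = 5). (suit=diamonds, pile=2, face=down, row=5, mark=star): No match (row = 5). (suit=spades, pile=1, face=down, row=5, mark=star): No match (row = 5).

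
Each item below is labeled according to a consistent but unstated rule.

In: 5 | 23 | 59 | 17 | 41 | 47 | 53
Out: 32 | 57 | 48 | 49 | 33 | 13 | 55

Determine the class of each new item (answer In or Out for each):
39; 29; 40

Looking at the examples, the only property every 'In' case has and every 'Out' case lacks is: ≡ 5 (mod 6).
39 — 39 mod 6 = 3, hence Out.
29 — 29 mod 6 = 5, hence In.
40 — 40 mod 6 = 4, hence Out.

Out, In, Out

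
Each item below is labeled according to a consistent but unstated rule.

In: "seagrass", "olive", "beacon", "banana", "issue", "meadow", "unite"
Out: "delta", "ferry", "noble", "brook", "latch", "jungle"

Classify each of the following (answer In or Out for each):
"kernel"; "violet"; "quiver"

Out, In, In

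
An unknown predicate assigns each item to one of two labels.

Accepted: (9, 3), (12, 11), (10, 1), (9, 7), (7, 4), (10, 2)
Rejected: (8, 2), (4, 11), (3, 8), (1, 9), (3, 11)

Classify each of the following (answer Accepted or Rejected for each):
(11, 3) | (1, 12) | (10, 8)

The distinguishing property — first > second AND sum ≥ 11 — holds for all the 'Accepted' cases and none of the 'Rejected' cases.
(11, 3): Accepted (11 > 3, 11+3 = 14).
(1, 12): Rejected (1 < 12, 1+12 = 13).
(10, 8): Accepted (10 > 8, 10+8 = 18).

Accepted, Rejected, Accepted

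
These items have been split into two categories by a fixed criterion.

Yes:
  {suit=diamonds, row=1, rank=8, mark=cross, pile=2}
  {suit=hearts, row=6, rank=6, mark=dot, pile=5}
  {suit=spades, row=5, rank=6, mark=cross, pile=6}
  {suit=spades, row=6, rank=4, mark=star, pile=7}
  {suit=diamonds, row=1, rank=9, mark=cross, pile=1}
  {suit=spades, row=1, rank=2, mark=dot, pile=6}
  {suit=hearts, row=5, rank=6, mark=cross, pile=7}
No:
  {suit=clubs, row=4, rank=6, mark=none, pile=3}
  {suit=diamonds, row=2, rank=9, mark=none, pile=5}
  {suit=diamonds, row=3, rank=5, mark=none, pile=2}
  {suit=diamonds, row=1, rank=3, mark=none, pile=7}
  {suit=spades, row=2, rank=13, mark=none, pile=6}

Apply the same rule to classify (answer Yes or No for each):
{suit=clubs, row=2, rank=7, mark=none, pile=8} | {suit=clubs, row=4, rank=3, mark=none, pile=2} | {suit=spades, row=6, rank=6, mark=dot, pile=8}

No, No, Yes

The pattern is that an item is 'Yes' exactly when: mark is not none.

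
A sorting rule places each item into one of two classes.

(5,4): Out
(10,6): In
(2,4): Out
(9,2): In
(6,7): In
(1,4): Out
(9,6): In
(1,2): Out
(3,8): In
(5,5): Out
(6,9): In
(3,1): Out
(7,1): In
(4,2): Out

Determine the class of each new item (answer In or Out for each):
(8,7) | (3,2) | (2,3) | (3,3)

The rule appears to be: max ≥ 6.
(8,7) — max 8, hence In. (3,2) — max 3, hence Out. (2,3) — max 3, hence Out. (3,3) — max 3, hence Out.

In, Out, Out, Out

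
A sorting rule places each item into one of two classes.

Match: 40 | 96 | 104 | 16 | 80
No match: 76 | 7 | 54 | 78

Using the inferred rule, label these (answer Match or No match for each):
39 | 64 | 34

The rule appears to be: multiple of 8.
39: 39 = 8·4 + 7 — fails the rule, so No match. 64: 64 = 8·8 — fits, so Match. 34: 34 = 8·4 + 2 — fails the rule, so No match.

No match, Match, No match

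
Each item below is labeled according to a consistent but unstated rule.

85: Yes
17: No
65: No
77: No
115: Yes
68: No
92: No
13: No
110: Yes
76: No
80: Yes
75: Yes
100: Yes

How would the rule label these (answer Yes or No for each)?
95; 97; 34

The distinguishing property — multiple of 5 AND at least 68 — holds for all the 'Yes' cases and none of the 'No' cases.
95: Yes (95 = 5·19, 95 ≥ 68).
97: No (97 = 5·19 + 2, 97 ≥ 68).
34: No (34 = 5·6 + 4, 34 < 68).

Yes, No, No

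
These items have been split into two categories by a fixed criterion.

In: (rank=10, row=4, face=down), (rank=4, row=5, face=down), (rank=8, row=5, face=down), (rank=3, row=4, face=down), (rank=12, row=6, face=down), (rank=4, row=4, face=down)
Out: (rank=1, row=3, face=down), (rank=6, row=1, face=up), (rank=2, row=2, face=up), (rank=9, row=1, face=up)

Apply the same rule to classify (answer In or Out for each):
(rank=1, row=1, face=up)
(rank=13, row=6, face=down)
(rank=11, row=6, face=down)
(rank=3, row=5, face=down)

Every 'In' example satisfies: row ≥ 4. None of the 'Out' examples do.
(rank=1, row=1, face=up): row = 1 — does not fit, so Out. (rank=13, row=6, face=down): row = 6 — fits, so In. (rank=11, row=6, face=down): row = 6 — fits, so In. (rank=3, row=5, face=down): row = 5 — fits, so In.

Out, In, In, In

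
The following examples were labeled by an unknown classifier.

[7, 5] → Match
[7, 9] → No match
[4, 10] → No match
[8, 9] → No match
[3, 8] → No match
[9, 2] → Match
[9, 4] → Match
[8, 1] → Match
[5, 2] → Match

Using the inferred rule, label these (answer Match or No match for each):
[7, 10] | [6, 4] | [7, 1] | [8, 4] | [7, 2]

No match, Match, Match, Match, Match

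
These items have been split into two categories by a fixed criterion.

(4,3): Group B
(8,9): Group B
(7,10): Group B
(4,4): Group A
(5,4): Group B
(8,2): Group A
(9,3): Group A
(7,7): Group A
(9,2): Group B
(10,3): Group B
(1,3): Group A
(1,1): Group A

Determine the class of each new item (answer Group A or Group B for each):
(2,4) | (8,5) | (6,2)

The pattern is that an item is 'Group A' exactly when: sum is even.
(2,4): 2+4 = 6, has this property → Group A. (8,5): 8+5 = 13, does not pass → Group B. (6,2): 6+2 = 8, has this property → Group A.

Group A, Group B, Group A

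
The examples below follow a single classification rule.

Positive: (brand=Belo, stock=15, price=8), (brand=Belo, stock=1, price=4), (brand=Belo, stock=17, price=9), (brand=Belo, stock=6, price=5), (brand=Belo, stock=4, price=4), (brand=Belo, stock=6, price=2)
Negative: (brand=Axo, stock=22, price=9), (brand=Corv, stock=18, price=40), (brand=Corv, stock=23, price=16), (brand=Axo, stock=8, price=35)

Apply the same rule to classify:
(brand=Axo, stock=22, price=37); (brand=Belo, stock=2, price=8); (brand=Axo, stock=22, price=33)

Checking candidate rules against both groups, what survives is: brand is Belo.
(brand=Axo, stock=22, price=37): brand is Axo, doesn't qualify → Negative. (brand=Belo, stock=2, price=8): brand is Belo, fits → Positive. (brand=Axo, stock=22, price=33): brand is Axo, doesn't qualify → Negative.

Negative, Positive, Negative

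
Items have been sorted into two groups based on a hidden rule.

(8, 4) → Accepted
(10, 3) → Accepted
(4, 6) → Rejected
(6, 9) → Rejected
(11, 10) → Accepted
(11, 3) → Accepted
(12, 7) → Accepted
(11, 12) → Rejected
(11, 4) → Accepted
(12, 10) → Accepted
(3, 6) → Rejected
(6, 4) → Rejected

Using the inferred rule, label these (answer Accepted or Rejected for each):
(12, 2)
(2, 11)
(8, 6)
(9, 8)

A rule that fits every label: first > second AND sum ≥ 12 — true of each 'Accepted' example, false of each 'Rejected' one.
(12, 2): Accepted (12 > 2, 12+2 = 14). (2, 11): Rejected (2 < 11, 2+11 = 13). (8, 6): Accepted (8 > 6, 8+6 = 14). (9, 8): Accepted (9 > 8, 9+8 = 17).

Accepted, Rejected, Accepted, Accepted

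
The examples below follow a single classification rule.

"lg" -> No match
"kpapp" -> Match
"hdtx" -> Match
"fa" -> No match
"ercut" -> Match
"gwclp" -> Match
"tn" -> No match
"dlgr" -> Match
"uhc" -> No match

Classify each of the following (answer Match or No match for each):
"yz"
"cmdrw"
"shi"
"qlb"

The common property of the 'Match' items is: length ≥ 4. No 'No match' item has it.
"yz" — length 2, hence No match.
"cmdrw" — length 5, hence Match.
"shi" — length 3, hence No match.
"qlb" — length 3, hence No match.

No match, Match, No match, No match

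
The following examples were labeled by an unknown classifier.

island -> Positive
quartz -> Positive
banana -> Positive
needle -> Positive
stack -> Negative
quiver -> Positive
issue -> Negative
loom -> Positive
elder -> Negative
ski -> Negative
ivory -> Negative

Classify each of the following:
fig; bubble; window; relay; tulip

Negative, Positive, Positive, Negative, Negative

Rule: even length. This holds for each 'Positive' example and fails for each 'Negative' one.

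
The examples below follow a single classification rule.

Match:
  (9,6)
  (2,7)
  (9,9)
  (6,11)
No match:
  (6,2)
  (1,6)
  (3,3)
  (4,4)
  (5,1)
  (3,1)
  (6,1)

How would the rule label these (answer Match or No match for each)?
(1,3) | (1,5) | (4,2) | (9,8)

The distinguishing property — sum ≥ 9 — holds for all the 'Match' cases and none of the 'No match' cases.
(1,3): 1+3 = 4 — does not satisfy this, so No match.
(1,5): 1+5 = 6 — does not satisfy this, so No match.
(4,2): 4+2 = 6 — does not satisfy this, so No match.
(9,8): 9+8 = 17 — fits, so Match.

No match, No match, No match, Match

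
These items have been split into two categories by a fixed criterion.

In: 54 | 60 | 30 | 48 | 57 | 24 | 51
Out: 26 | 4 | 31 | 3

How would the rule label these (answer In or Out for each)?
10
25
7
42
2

The simplest hypothesis consistent with all the labels is: multiple of 3 AND at least 4.
10: 10 = 3·3 + 1, 10 ≥ 4 — does not satisfy this, so Out.
25: 25 = 3·8 + 1, 25 ≥ 4 — does not satisfy this, so Out.
7: 7 = 3·2 + 1, 7 ≥ 4 — does not satisfy this, so Out.
42: 42 = 3·14, 42 ≥ 4 — checks out, so In.
2: 2 = 3·0 + 2, 2 < 4 — does not satisfy this, so Out.

Out, Out, Out, In, Out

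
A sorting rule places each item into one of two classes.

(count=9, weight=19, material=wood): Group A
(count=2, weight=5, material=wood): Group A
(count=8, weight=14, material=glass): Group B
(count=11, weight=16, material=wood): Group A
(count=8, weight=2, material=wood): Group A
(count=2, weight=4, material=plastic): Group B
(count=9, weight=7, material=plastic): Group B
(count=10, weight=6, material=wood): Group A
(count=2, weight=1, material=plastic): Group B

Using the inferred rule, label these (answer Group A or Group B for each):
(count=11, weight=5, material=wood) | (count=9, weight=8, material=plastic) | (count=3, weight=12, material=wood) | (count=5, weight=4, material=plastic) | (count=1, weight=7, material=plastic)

The classifier is using: material is wood.
(count=11, weight=5, material=wood): Group A (material is wood).
(count=9, weight=8, material=plastic): Group B (material is plastic).
(count=3, weight=12, material=wood): Group A (material is wood).
(count=5, weight=4, material=plastic): Group B (material is plastic).
(count=1, weight=7, material=plastic): Group B (material is plastic).

Group A, Group B, Group A, Group B, Group B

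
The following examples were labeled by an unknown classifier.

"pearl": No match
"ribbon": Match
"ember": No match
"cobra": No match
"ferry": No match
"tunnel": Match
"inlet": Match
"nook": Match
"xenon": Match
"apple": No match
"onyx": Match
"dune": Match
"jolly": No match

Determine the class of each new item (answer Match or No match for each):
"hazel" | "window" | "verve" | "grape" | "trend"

No match, Match, No match, No match, Match

The simplest hypothesis consistent with all the labels is: contains 'n'.
"hazel" — no 'n', hence No match.
"window" — has 'n', hence Match.
"verve" — no 'n', hence No match.
"grape" — no 'n', hence No match.
"trend" — has 'n', hence Match.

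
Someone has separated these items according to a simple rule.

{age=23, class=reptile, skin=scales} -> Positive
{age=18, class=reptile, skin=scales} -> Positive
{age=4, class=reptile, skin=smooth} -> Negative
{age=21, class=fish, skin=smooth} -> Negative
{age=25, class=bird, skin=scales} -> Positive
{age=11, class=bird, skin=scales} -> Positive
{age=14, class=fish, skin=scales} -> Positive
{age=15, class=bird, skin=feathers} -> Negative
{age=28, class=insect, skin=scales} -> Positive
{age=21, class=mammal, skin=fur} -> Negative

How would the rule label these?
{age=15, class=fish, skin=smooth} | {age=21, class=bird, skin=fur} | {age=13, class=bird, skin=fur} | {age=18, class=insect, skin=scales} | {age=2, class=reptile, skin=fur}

Rule: skin is scales. This holds for each 'Positive' example and fails for each 'Negative' one.
{age=15, class=fish, skin=smooth}: skin is smooth — fails the rule, so Negative.
{age=21, class=bird, skin=fur}: skin is fur — fails the rule, so Negative.
{age=13, class=bird, skin=fur}: skin is fur — fails the rule, so Negative.
{age=18, class=insect, skin=scales}: skin is scales — meets the rule, so Positive.
{age=2, class=reptile, skin=fur}: skin is fur — fails the rule, so Negative.

Negative, Negative, Negative, Positive, Negative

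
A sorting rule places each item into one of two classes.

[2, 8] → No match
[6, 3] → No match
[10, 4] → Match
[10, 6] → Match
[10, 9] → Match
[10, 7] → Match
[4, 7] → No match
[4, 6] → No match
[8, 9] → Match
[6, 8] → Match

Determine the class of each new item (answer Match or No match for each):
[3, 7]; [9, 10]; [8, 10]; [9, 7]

No match, Match, Match, Match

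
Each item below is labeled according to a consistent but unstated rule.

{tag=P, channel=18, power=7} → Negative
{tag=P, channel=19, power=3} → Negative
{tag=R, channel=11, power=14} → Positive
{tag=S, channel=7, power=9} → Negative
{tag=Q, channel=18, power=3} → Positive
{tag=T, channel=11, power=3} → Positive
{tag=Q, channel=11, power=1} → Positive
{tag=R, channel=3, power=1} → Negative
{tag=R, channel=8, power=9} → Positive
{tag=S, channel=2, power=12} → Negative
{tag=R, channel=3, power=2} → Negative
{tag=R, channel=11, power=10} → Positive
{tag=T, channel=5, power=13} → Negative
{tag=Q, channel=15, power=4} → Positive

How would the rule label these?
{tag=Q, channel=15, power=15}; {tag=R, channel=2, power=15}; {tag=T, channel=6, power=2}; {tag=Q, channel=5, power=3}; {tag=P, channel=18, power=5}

Positive, Negative, Negative, Negative, Negative

The classifier is using: tag is not P AND channel ≥ 8.
{tag=Q, channel=15, power=15}: tag is Q, channel = 15 — matches, so Positive.
{tag=R, channel=2, power=15}: tag is R, channel = 2 — fails this test, so Negative.
{tag=T, channel=6, power=2}: tag is T, channel = 6 — fails this test, so Negative.
{tag=Q, channel=5, power=3}: tag is Q, channel = 5 — fails this test, so Negative.
{tag=P, channel=18, power=5}: tag is P, channel = 18 — fails this test, so Negative.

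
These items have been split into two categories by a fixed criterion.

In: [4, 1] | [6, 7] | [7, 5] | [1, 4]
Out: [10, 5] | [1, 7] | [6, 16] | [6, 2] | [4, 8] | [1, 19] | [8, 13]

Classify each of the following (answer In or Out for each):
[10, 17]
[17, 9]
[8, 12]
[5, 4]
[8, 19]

The distinguishing property — |first − second| ≤ 3 — holds for all the 'In' cases and none of the 'Out' cases.
Out: [10, 17], since |10−17| = 7.
Out: [17, 9], since |17−9| = 8.
Out: [8, 12], since |8−12| = 4.
In: [5, 4], since |5−4| = 1.
Out: [8, 19], since |8−19| = 11.

Out, Out, Out, In, Out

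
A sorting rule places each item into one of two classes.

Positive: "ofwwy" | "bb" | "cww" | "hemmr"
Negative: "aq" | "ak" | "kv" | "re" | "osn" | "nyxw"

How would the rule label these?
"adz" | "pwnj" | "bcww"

'Positive' ⟺ has a double letter.
"adz" → no doubled letter → Negative. "pwnj" → no doubled letter → Negative. "bcww" → 'ww' doubled → Positive.

Negative, Negative, Positive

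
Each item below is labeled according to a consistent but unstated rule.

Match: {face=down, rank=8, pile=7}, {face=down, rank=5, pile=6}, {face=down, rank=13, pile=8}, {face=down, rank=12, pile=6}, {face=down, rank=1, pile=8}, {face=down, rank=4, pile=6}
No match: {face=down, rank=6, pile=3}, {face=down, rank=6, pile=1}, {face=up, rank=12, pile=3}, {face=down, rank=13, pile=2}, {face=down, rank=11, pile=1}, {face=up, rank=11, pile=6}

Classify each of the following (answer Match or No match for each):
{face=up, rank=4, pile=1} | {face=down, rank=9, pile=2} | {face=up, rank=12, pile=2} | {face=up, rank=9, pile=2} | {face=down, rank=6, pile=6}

One predicate separates the groups cleanly: face is down AND pile ≥ 6.
{face=up, rank=4, pile=1} → face is up, pile = 1 → No match. {face=down, rank=9, pile=2} → face is down, pile = 2 → No match. {face=up, rank=12, pile=2} → face is up, pile = 2 → No match. {face=up, rank=9, pile=2} → face is up, pile = 2 → No match. {face=down, rank=6, pile=6} → face is down, pile = 6 → Match.

No match, No match, No match, No match, Match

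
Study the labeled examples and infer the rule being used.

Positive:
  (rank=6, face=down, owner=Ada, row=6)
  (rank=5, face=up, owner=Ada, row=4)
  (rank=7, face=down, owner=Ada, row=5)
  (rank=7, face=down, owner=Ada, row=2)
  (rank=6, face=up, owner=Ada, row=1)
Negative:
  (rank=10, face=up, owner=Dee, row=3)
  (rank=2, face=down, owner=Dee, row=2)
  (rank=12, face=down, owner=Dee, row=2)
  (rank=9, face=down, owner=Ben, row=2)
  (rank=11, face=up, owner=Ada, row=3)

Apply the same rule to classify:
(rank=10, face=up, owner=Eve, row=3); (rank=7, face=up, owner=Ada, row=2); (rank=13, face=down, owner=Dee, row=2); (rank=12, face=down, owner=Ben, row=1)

Rule: owner is Ada AND rank ≤ 7. This holds for each 'Positive' example and fails for each 'Negative' one.

Negative, Positive, Negative, Negative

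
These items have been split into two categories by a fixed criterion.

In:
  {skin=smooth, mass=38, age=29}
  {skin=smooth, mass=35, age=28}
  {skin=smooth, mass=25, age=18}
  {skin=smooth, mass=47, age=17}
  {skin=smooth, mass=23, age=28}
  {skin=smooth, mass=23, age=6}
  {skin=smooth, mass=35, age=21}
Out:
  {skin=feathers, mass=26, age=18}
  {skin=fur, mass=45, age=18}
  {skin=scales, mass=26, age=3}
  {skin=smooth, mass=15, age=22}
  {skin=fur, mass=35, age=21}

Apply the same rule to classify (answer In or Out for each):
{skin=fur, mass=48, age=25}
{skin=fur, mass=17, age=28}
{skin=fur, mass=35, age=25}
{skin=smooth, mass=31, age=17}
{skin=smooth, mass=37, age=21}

Out, Out, Out, In, In

Every 'In' example satisfies: skin is smooth AND mass ≥ 23. None of the 'Out' examples do.
{skin=fur, mass=48, age=25} → skin is fur, mass = 48 → Out. {skin=fur, mass=17, age=28} → skin is fur, mass = 17 → Out. {skin=fur, mass=35, age=25} → skin is fur, mass = 35 → Out. {skin=smooth, mass=31, age=17} → skin is smooth, mass = 31 → In. {skin=smooth, mass=37, age=21} → skin is smooth, mass = 37 → In.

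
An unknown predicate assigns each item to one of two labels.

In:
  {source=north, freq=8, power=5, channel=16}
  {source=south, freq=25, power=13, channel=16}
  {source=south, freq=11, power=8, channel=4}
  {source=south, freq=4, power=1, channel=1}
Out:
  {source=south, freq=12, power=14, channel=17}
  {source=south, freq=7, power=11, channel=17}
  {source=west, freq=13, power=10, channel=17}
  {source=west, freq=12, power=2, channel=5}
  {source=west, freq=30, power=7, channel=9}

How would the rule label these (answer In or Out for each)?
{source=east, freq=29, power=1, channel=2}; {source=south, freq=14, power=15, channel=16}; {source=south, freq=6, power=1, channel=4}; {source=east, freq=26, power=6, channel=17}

The rule appears to be: channel ≤ 4 OR channel = 16.

In, In, In, Out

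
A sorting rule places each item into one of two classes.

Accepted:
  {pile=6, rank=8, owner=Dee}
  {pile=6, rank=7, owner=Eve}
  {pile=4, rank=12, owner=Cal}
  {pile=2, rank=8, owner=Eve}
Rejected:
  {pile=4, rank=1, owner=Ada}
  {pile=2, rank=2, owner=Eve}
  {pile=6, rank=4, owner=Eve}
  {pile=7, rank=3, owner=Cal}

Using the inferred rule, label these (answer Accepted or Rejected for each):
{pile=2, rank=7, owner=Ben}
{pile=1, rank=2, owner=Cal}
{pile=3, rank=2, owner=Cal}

Accepted, Rejected, Rejected

The common property of the 'Accepted' items is: rank ≥ 7. No 'Rejected' item has it.
{pile=2, rank=7, owner=Ben} — rank = 7, hence Accepted.
{pile=1, rank=2, owner=Cal} — rank = 2, hence Rejected.
{pile=3, rank=2, owner=Cal} — rank = 2, hence Rejected.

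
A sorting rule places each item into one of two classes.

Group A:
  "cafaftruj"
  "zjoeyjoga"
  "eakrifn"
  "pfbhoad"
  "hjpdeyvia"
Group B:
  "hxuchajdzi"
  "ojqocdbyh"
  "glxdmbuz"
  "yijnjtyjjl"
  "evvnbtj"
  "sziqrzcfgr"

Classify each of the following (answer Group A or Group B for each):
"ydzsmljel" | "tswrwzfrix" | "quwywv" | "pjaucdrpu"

Group B, Group B, Group B, Group A

The common property of the 'Group A' items is: odd length AND contains 'a'. No 'Group B' item has it.
"ydzsmljel" — length 9, no 'a', hence Group B.
"tswrwzfrix" — length 10, no 'a', hence Group B.
"quwywv" — length 6, no 'a', hence Group B.
"pjaucdrpu" — length 9, has 'a', hence Group A.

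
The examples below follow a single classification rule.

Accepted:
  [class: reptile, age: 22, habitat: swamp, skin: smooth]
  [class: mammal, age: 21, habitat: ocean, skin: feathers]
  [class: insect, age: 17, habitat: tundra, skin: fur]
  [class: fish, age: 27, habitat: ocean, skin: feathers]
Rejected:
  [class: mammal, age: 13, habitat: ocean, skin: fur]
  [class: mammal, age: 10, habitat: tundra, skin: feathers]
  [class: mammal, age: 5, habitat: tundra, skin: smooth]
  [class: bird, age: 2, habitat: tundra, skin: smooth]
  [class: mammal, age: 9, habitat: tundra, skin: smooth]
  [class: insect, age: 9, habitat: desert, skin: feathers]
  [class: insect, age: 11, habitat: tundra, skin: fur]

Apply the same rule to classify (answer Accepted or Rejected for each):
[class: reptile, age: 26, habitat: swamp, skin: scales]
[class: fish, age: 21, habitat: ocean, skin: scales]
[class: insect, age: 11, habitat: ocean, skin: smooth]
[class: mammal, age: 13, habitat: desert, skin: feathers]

All 'Accepted' examples share one property — age ≥ 17 — and every 'Rejected' example lacks it.

Accepted, Accepted, Rejected, Rejected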